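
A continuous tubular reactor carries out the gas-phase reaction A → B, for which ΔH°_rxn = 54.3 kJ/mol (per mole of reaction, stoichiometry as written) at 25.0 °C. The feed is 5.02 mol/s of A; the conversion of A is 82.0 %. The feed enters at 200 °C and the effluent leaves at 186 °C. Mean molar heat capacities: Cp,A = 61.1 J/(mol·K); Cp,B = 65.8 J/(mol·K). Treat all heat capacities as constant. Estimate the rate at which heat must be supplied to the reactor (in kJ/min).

Q_in = 13300 kJ/min

Extent of reaction ξ = 0.820 × 5.02 = 4.1164 mol/s
Reaction term: ξ·ΔH°_rxn = 4.1164 × 54.3 = 223.52 kJ/s
Sensible, feed 200→25 °C: -53.676 kJ/s
Outlet flows (mol/s): A 0.9036, B 4.1164
Sensible, products 25→186 °C: 52.497 kJ/s
Q = ΔH = 222.34 kJ/s = 222.34 kW
Heat supplied = 13340 kJ/min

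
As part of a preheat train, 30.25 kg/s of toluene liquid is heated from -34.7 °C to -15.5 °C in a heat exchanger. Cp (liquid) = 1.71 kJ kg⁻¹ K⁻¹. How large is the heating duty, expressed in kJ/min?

Q = 59600 kJ/min

Q = ṁ·Cp·ΔT = 30.25 × 1.71 × (-15.5 − -34.7) = 993.17 kJ/s
Heating duty = 59590 kJ/min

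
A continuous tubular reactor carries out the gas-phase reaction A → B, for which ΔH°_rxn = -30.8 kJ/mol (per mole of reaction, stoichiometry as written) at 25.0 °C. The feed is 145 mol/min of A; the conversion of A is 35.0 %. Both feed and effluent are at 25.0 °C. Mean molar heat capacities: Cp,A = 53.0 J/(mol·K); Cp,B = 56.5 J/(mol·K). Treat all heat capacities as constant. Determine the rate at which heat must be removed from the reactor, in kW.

Q_out = 26.1 kW

Extent of reaction ξ = 0.350 × 145 = 50.75 mol/min
Reaction term: ξ·ΔH°_rxn = 50.75 × -30.8 = -1563.1 kJ/min
Q = ΔH = -1563.1 kJ/min = -26.052 kW
Heat removed = 26.052 kW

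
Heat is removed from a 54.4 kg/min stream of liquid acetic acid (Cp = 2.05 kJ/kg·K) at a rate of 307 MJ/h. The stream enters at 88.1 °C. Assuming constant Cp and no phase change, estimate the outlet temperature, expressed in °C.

T_out = 42.2 °C

Q = 307 MJ/h = 5116.7 kJ/min
ΔT = Q/(ṁ·Cp) = 5116.7/(54.4×2.05) = 45.881 K
T_out = 88.1 − 45.881 = 42.219 °C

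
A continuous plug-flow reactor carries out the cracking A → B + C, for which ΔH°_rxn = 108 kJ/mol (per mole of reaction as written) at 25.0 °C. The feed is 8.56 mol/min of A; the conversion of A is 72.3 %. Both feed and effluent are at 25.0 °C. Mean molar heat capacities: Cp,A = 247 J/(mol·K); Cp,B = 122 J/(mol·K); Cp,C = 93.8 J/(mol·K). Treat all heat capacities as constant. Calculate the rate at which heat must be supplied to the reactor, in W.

Extent of reaction ξ = 0.723 × 8.56 = 6.1889 mol/min
Reaction term: ξ·ΔH°_rxn = 6.1889 × 108 = 668.4 kJ/min
Q = ΔH = 668.4 kJ/min = 11.14 kW
Heat supplied = 11140 W

Q_in = 11100 W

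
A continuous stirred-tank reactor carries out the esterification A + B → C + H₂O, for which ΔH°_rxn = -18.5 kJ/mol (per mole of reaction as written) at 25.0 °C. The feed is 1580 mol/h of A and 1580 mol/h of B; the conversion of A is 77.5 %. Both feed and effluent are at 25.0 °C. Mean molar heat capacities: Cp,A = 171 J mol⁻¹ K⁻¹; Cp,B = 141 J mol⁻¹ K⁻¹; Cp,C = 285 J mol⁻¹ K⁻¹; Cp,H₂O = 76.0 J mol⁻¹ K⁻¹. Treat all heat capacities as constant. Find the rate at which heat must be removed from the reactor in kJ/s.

Extent of reaction ξ = 0.775 × 1580 = 1224.5 mol/h
Reaction term: ξ·ΔH°_rxn = 1224.5 × -18.5 = -22653 kJ/h
Q = ΔH = -22653 kJ/h = -6.2926 kW
Heat removed = 6.2926 kJ/s

Q_out = 6.29 kJ/s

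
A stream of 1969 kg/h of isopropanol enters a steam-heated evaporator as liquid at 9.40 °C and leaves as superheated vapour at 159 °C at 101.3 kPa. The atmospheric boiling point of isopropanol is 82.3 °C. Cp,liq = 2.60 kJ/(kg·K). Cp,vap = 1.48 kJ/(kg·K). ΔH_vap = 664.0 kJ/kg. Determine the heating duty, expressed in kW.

liquid 9.40→82.3 °C: 189.54 kJ/kg
vaporisation at 82.3 °C: 664 kJ/kg
vapour 82.3→159 °C: 113.52 kJ/kg
Δh = 189.54 + 664 + 113.52 = 967.06 kJ/kg
Q = ṁ·Δh = 1969 kg/h × 967.06 kJ/kg = 1.9041e+06 kJ/h
|Q| = 528.93 kW

Q = 529 kW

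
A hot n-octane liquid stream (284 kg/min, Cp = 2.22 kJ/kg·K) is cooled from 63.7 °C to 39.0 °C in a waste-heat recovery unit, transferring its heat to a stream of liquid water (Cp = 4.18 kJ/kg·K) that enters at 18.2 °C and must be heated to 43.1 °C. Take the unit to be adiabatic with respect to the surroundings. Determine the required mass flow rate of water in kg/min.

ṁ_c = 150 kg/min

Heat released by hot stream: Q = 284 × 2.22 × (63.7 − 39.0) = 15573 kJ/min
Energy balance on cold side (adiabatic exchanger): Q = ṁ_c·Cp_c·(T_c,out − T_c,in)
ṁ_c = 15573 / [4.18 × (43.1 − 18.2)] = 149.62 kg/min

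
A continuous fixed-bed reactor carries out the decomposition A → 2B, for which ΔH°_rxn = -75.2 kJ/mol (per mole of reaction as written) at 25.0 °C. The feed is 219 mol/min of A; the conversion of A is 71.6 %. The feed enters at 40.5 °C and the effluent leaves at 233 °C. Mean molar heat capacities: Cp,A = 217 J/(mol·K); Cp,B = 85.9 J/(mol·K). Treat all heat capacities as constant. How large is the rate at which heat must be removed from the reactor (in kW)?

Q_out = 68.6 kW

Extent of reaction ξ = 0.716 × 219 = 156.8 mol/min
Reaction term: ξ·ΔH°_rxn = 156.8 × -75.2 = -11792 kJ/min
Sensible, feed 40.5→25 °C: -736.61 kJ/min
Outlet flows (mol/min): A 62.196, B 313.61
Sensible, products 25→233 °C: 8410.6 kJ/min
Q = ΔH = -4117.7 kJ/min = -68.628 kW
Heat removed = 68.628 kW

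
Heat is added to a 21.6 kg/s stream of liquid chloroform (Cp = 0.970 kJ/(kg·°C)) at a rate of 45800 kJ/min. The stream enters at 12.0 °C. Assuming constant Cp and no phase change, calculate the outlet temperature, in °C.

T_out = 48.4 °C

Q = 45800 kJ/min = 763.33 kJ/s
ΔT = Q/(ṁ·Cp) = 763.33/(21.6×0.970) = 36.432 K
T_out = 12.0 + 36.432 = 48.432 °C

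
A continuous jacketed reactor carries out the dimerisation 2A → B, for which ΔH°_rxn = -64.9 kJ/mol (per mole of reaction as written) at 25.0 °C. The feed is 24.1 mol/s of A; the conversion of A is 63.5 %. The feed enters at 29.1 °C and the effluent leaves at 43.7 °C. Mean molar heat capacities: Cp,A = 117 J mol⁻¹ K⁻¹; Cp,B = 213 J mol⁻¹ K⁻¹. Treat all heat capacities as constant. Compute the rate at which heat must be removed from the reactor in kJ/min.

Extent of reaction ξ = 0.635 × 24.1 / 2 = 7.6518 mol/s
Reaction term: ξ·ΔH°_rxn = 7.6518 × -64.9 = -496.6 kJ/s
Sensible, feed 29.1→25 °C: -11.561 kJ/s
Outlet flows (mol/s): A 8.7965, B 7.6518
Sensible, products 25→43.7 °C: 49.724 kJ/s
Q = ΔH = -458.44 kJ/s = -458.44 kW
Heat removed = 27506 kJ/min

Q_out = 27500 kJ/min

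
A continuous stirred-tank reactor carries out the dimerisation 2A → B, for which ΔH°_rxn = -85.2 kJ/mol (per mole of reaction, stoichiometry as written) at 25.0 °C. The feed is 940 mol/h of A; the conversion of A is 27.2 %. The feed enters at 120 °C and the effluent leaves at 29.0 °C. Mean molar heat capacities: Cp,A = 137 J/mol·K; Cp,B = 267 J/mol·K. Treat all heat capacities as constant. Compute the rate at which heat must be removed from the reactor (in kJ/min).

Q_out = 377 kJ/min

Extent of reaction ξ = 0.272 × 940 / 2 = 127.84 mol/h
Reaction term: ξ·ΔH°_rxn = 127.84 × -85.2 = -10892 kJ/h
Sensible, feed 120→25 °C: -12234 kJ/h
Outlet flows (mol/h): A 684.32, B 127.84
Sensible, products 25→29.0 °C: 511.54 kJ/h
Q = ΔH = -22615 kJ/h = -6.2818 kW
Heat removed = 376.91 kJ/min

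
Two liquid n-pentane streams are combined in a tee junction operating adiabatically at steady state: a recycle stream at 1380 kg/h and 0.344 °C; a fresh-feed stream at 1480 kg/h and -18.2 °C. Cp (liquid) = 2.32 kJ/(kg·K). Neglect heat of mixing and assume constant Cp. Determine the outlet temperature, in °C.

No heat crosses the boundary, so H_out = H_in.
T_out = Σ ṁᵢCp,ᵢTᵢ / Σ ṁᵢCp,ᵢ
      = -61390 / 6635.2 = -9.2522 °C

T_out = -9.25 °C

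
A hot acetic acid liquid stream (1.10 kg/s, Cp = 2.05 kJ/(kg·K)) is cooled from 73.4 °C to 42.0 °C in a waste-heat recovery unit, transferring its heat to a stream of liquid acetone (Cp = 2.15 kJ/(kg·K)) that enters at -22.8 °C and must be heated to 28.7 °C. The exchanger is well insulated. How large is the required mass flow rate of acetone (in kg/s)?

ṁ_c = 0.639 kg/s

Heat released by hot stream: Q = 1.10 × 2.05 × (73.4 − 42.0) = 70.807 kJ/s
Energy balance on cold side (adiabatic exchanger): Q = ṁ_c·Cp_c·(T_c,out − T_c,in)
ṁ_c = 70.807 / [2.15 × (28.7 − -22.8)] = 0.63949 kg/s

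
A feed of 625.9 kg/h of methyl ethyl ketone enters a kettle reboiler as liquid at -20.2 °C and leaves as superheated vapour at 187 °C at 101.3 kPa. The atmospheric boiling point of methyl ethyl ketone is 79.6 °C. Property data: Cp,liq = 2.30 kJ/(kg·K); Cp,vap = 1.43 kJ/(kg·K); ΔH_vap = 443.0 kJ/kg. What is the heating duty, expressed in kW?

Q = 144 kW

liquid -20.2→79.6 °C: 229.54 kJ/kg
vaporisation at 79.6 °C: 443 kJ/kg
vapour 79.6→187 °C: 153.58 kJ/kg
Δh = 229.54 + 443 + 153.58 = 826.12 kJ/kg
Q = ṁ·Δh = 625.9 kg/h × 826.12 kJ/kg = 517070 kJ/h
|Q| = 143.63 kW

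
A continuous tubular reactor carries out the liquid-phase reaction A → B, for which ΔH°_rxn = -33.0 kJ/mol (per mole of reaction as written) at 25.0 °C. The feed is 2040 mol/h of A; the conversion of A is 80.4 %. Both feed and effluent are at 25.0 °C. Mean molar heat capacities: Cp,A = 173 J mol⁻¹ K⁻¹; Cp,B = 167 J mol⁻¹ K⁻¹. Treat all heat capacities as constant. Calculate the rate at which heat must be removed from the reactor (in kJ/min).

Extent of reaction ξ = 0.804 × 2040 = 1640.2 mol/h
Reaction term: ξ·ΔH°_rxn = 1640.2 × -33.0 = -54125 kJ/h
Q = ΔH = -54125 kJ/h = -15.035 kW
Heat removed = 902.09 kJ/min

Q_out = 902 kJ/min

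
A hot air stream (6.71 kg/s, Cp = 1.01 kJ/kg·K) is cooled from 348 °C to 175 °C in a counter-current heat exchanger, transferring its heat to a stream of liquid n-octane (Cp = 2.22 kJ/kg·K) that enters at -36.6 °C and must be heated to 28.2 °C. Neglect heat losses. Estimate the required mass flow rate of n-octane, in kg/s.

ṁ_c = 8.15 kg/s

Heat released by hot stream: Q = 6.71 × 1.01 × (348 − 175) = 1172.4 kJ/s
Energy balance on cold side (adiabatic exchanger): Q = ṁ_c·Cp_c·(T_c,out − T_c,in)
ṁ_c = 1172.4 / [2.22 × (28.2 − -36.6)] = 8.1501 kg/s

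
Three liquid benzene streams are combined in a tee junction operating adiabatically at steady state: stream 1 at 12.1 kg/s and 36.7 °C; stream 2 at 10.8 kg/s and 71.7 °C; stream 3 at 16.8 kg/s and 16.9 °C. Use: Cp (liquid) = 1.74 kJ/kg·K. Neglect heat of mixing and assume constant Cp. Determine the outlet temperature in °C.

Energy balance with Q = 0: Σ ṁᵢCp,ᵢ(T_out − Tᵢ) = 0
Σ ṁᵢCp,ᵢTᵢ = 12.1×1.74×36.7 + 10.8×1.74×71.7 + 16.8×1.74×16.9 = 2614.1
Σ ṁᵢCp,ᵢ = 12.1×1.74 + 10.8×1.74 + 16.8×1.74 = 69.078
T_out = 2614.1 / 69.078 = 37.843 °C

T_out = 37.8 °C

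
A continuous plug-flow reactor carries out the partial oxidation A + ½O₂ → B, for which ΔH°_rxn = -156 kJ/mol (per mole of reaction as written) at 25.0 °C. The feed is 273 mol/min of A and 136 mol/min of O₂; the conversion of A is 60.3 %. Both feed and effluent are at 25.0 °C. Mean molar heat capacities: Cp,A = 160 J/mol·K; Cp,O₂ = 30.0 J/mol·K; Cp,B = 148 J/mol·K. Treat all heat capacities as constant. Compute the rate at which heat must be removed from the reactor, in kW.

Extent of reaction ξ = 0.603 × 273 = 164.62 mol/min
Reaction term: ξ·ΔH°_rxn = 164.62 × -156 = -25681 kJ/min
Q = ΔH = -25681 kJ/min = -428.01 kW
Heat removed = 428.01 kW

Q_out = 428 kW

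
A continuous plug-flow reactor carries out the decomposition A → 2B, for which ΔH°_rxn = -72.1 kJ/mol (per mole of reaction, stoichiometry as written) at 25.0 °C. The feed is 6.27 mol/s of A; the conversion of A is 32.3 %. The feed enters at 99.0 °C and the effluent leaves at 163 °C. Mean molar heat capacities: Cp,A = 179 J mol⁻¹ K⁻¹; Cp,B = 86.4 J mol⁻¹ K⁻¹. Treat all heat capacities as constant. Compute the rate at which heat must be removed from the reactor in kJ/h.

Extent of reaction ξ = 0.323 × 6.27 = 2.0252 mol/s
Reaction term: ξ·ΔH°_rxn = 2.0252 × -72.1 = -146.02 kJ/s
Sensible, feed 99.0→25 °C: -83.052 kJ/s
Outlet flows (mol/s): A 4.2448, B 4.0504
Sensible, products 25→163 °C: 153.15 kJ/s
Q = ΔH = -75.921 kJ/s = -75.921 kW
Heat removed = 273320 kJ/h

Q_out = 273000 kJ/h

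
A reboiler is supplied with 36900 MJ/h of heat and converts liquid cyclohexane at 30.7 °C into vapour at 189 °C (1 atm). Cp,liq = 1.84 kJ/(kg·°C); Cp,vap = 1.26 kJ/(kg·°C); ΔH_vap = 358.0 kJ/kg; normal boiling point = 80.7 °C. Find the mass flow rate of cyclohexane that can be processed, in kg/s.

Δh = 1.84×(80.7−30.7) + 358.0 + 1.26×(189−80.7) = 586.46 kJ/kg
Q = 36900 MJ/h = 10250 kJ/s = 10250 kJ/s
ṁ = Q/Δh = 10250 / 586.46 = 17.478 kg/s

ṁ = 17.5 kg/s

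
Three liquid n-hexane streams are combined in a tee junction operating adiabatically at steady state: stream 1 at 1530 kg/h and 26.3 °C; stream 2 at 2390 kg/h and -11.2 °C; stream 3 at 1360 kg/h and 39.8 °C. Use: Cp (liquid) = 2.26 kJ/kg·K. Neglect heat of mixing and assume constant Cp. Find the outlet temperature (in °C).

T_out = 12.8 °C

No heat crosses the boundary, so H_out = H_in.
T_out = Σ ṁᵢCp,ᵢTᵢ / Σ ṁᵢCp,ᵢ
      = 152770 / 11933 = 12.803 °C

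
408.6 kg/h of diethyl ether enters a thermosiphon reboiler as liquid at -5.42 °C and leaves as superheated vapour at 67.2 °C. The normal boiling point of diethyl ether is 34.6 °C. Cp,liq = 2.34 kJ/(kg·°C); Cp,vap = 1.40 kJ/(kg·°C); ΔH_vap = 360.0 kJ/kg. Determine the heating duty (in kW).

liquid -5.42→34.6 °C: 93.647 kJ/kg
vaporisation at 34.6 °C: 360 kJ/kg
vapour 34.6→67.2 °C: 45.64 kJ/kg
Δh = 93.647 + 360 + 45.64 = 499.29 kJ/kg
Q = ṁ·Δh = 408.6 kg/h × 499.29 kJ/kg = 204010 kJ/h
|Q| = 56.669 kW

Q = 56.7 kW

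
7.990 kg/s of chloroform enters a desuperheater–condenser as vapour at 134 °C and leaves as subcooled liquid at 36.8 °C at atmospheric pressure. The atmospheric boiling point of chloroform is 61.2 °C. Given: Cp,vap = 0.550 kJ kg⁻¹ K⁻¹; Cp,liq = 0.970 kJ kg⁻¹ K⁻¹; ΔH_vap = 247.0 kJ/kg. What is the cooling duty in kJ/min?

vapour 134→61.2 °C: -40.04 kJ/kg
condensation at 61.2 °C: -247 kJ/kg
liquid 61.2→36.8 °C: -23.668 kJ/kg
Δh = -40.04 + -247 + -23.668 = -310.71 kJ/kg
Q = ṁ·Δh = 7.990 kg/s × -310.71 kJ/kg = -2482.6 kJ/s
|Q| = 2482.6 kW = 148950 kJ/min

Q_c = 149000 kJ/min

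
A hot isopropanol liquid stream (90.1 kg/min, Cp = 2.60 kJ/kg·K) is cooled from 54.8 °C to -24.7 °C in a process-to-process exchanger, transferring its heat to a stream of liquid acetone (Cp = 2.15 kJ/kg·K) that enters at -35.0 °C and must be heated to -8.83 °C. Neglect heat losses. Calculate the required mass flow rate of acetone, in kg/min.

ṁ_c = 331 kg/min

Heat released by hot stream: Q = 90.1 × 2.60 × (54.8 − -24.7) = 18624 kJ/min
Energy balance on cold side (adiabatic exchanger): Q = ṁ_c·Cp_c·(T_c,out − T_c,in)
ṁ_c = 18624 / [2.15 × (-8.83 − -35.0)] = 331 kg/min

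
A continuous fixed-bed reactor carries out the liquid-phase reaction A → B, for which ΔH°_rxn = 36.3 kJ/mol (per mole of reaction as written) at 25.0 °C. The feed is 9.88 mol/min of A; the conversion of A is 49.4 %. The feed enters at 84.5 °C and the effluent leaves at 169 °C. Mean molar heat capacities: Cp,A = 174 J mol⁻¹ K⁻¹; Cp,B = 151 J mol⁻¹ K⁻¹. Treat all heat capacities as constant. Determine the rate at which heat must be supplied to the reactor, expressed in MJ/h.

Q_in = 18.4 MJ/h

Extent of reaction ξ = 0.494 × 9.88 = 4.8807 mol/min
Reaction term: ξ·ΔH°_rxn = 4.8807 × 36.3 = 177.17 kJ/min
Sensible, feed 84.5→25 °C: -102.29 kJ/min
Outlet flows (mol/min): A 4.9993, B 4.8807
Sensible, products 25→169 °C: 231.39 kJ/min
Q = ΔH = 306.27 kJ/min = 5.1045 kW
Heat supplied = 18.376 MJ/h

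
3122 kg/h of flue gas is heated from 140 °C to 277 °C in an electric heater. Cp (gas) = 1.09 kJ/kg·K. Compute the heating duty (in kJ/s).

Q = ṁ·Cp·ΔT = 3122 × 1.09 × (277 − 140) = 466210 kJ/h
Converting: 466210 / 3600 s = 129.5 kW

Q = 130 kJ/s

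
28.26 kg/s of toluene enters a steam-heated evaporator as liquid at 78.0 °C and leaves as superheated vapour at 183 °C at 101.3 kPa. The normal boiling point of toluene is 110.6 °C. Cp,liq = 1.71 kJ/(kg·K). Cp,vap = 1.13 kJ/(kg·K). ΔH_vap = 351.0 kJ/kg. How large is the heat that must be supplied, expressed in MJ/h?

liquid 78.0→110.6 °C: 55.746 kJ/kg
vaporisation at 110.6 °C: 351 kJ/kg
vapour 110.6→183 °C: 81.812 kJ/kg
Δh = 55.746 + 351 + 81.812 = 488.56 kJ/kg
Q = ṁ·Δh = 28.26 kg/s × 488.56 kJ/kg = 13807 kJ/s
|Q| = 13807 kW = 49704 MJ/h

Q = 49700 MJ/h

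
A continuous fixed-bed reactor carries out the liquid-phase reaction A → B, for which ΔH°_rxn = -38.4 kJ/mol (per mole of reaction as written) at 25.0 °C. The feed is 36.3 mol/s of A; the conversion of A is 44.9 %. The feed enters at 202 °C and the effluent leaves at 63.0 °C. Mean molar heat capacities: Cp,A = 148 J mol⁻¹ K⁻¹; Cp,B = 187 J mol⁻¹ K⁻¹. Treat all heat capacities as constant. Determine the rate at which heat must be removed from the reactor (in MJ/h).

Q_out = 4850 MJ/h

Extent of reaction ξ = 0.449 × 36.3 = 16.299 mol/s
Reaction term: ξ·ΔH°_rxn = 16.299 × -38.4 = -625.87 kJ/s
Sensible, feed 202→25 °C: -950.91 kJ/s
Outlet flows (mol/s): A 20.001, B 16.299
Sensible, products 25→63.0 °C: 228.31 kJ/s
Q = ΔH = -1348.5 kJ/s = -1348.5 kW
Heat removed = 4854.5 MJ/h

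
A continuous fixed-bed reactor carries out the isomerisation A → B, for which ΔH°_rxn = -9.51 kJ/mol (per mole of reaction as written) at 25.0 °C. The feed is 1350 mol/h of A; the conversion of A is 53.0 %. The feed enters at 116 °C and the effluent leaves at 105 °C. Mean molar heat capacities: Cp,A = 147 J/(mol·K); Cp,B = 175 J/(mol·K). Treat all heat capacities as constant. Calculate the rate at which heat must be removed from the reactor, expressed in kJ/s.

Q_out = 2.05 kJ/s

Extent of reaction ξ = 0.530 × 1350 = 715.5 mol/h
Reaction term: ξ·ΔH°_rxn = 715.5 × -9.51 = -6804.4 kJ/h
Sensible, feed 116→25 °C: -18059 kJ/h
Outlet flows (mol/h): A 634.5, B 715.5
Sensible, products 25→105 °C: 17479 kJ/h
Q = ΔH = -7384.6 kJ/h = -2.0513 kW
Heat removed = 2.0513 kJ/s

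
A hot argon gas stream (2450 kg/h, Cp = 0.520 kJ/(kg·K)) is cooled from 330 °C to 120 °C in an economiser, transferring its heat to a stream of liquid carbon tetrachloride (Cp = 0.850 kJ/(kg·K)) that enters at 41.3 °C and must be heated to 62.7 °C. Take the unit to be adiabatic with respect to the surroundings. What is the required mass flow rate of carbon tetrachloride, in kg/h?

ṁ_c = 14700 kg/h

Heat released by hot stream: Q = 2450 × 0.520 × (330 − 120) = 267540 kJ/h
Energy balance on cold side (adiabatic exchanger): Q = ṁ_c·Cp_c·(T_c,out − T_c,in)
ṁ_c = 267540 / [0.850 × (62.7 − 41.3)] = 14708 kg/h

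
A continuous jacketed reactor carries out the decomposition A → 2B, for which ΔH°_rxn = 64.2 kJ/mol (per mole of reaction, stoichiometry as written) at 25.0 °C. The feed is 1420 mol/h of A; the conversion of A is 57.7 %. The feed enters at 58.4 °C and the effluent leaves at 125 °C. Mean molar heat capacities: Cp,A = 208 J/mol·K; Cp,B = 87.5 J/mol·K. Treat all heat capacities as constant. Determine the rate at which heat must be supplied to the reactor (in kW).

Q_in = 19.3 kW

Extent of reaction ξ = 0.577 × 1420 = 819.34 mol/h
Reaction term: ξ·ΔH°_rxn = 819.34 × 64.2 = 52602 kJ/h
Sensible, feed 58.4→25 °C: -9865 kJ/h
Outlet flows (mol/h): A 600.66, B 1638.7
Sensible, products 25→125 °C: 26832 kJ/h
Q = ΔH = 69569 kJ/h = 19.325 kW
Heat supplied = 19.325 kW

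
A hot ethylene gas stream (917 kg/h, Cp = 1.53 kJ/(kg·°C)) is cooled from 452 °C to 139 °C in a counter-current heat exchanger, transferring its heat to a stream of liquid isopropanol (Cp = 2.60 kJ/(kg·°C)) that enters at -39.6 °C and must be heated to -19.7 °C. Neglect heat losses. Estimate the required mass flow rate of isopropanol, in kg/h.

ṁ_c = 8490 kg/h

Heat released by hot stream: Q = 917 × 1.53 × (452 − 139) = 439140 kJ/h
Energy balance on cold side (adiabatic exchanger): Q = ṁ_c·Cp_c·(T_c,out − T_c,in)
ṁ_c = 439140 / [2.60 × (-19.7 − -39.6)] = 8487.5 kg/h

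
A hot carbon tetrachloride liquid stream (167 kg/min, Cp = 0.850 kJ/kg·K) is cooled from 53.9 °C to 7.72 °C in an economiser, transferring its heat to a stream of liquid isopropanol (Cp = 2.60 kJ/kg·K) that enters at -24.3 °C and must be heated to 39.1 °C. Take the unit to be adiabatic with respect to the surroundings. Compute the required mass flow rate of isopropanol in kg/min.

ṁ_c = 39.8 kg/min

Heat released by hot stream: Q = 167 × 0.850 × (53.9 − 7.72) = 6555.3 kJ/min
Energy balance on cold side (adiabatic exchanger): Q = ṁ_c·Cp_c·(T_c,out − T_c,in)
ṁ_c = 6555.3 / [2.60 × (39.1 − -24.3)] = 39.767 kg/min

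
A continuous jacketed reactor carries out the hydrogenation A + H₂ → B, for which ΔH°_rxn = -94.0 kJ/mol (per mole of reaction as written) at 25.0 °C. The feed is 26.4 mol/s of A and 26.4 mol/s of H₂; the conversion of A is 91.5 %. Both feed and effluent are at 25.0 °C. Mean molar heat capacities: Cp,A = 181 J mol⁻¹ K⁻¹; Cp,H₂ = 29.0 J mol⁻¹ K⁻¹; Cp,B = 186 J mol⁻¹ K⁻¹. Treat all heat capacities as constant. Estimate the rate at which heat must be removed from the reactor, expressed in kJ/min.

Q_out = 136000 kJ/min

Extent of reaction ξ = 0.915 × 26.4 = 24.156 mol/s
Reaction term: ξ·ΔH°_rxn = 24.156 × -94.0 = -2270.7 kJ/s
Q = ΔH = -2270.7 kJ/s = -2270.7 kW
Heat removed = 136240 kJ/min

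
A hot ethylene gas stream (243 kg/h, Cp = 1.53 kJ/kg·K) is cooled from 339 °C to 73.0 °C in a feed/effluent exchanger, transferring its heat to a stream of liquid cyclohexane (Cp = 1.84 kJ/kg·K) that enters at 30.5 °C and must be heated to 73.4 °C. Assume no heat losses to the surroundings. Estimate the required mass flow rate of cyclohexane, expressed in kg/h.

Heat released by hot stream: Q = 243 × 1.53 × (339 − 73.0) = 98896 kJ/h
Energy balance on cold side (adiabatic exchanger): Q = ṁ_c·Cp_c·(T_c,out − T_c,in)
ṁ_c = 98896 / [1.84 × (73.4 − 30.5)] = 1252.9 kg/h

ṁ_c = 1250 kg/h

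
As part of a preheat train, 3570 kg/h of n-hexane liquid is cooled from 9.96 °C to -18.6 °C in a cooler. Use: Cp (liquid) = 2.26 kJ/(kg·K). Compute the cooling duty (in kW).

Q_c = 64.0 kW

Q = ṁ·Cp·ΔT = 3570 × 2.26 × (-18.6 − 9.96) = -230430 kJ/h
Converting: 230430 / 3600 s = 64.008 kW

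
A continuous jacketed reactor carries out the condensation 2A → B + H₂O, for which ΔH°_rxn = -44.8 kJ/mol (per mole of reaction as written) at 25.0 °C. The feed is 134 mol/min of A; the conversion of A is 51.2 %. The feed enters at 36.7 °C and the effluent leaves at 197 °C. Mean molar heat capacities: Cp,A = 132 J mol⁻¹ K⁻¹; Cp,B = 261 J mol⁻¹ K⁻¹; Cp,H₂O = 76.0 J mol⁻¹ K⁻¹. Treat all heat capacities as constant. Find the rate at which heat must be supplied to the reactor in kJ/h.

Q_in = 104000 kJ/h

Extent of reaction ξ = 0.512 × 134 / 2 = 34.304 mol/min
Reaction term: ξ·ΔH°_rxn = 34.304 × -44.8 = -1536.8 kJ/min
Sensible, feed 36.7→25 °C: -206.95 kJ/min
Outlet flows (mol/min): A 65.392, B 34.304, H₂O 34.304
Sensible, products 25→197 °C: 3473.1 kJ/min
Q = ΔH = 1729.3 kJ/min = 28.821 kW
Heat supplied = 103760 kJ/h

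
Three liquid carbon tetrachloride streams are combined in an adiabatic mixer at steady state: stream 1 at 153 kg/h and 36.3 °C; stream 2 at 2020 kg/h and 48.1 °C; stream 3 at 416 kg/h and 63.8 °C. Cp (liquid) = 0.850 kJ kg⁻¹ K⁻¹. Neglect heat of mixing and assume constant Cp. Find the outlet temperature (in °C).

Adiabatic, steady state ⇒ Σ ṁᵢCp,ᵢ(T_out − Tᵢ) = 0
T_out = Σ ṁᵢCp,ᵢTᵢ / Σ ṁᵢCp,ᵢ
      = 109870 / 2200.7 = 49.925 °C

T_out = 49.9 °C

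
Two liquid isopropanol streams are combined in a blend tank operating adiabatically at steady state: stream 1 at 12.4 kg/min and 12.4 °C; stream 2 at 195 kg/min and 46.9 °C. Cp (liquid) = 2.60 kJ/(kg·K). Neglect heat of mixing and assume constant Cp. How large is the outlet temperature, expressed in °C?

T_out = 44.8 °C

Adiabatic, steady state ⇒ Σ ṁᵢCp,ᵢ(T_out − Tᵢ) = 0
T_out = Σ ṁᵢCp,ᵢTᵢ / Σ ṁᵢCp,ᵢ
      = 24178 / 539.24 = 44.837 °C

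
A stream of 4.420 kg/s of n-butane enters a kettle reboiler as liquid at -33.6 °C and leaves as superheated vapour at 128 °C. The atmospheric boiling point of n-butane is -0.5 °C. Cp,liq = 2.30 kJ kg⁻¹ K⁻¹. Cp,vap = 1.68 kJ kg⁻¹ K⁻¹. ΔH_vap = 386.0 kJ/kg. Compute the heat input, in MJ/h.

Q = 10800 MJ/h

liquid -33.6→-0.5 °C: 76.13 kJ/kg
vaporisation at -0.5 °C: 386 kJ/kg
vapour -0.5→128 °C: 215.88 kJ/kg
Δh = 76.13 + 386 + 215.88 = 678.01 kJ/kg
Q = ṁ·Δh = 4.420 kg/s × 678.01 kJ/kg = 2996.8 kJ/s
|Q| = 2996.8 kW = 10788 MJ/h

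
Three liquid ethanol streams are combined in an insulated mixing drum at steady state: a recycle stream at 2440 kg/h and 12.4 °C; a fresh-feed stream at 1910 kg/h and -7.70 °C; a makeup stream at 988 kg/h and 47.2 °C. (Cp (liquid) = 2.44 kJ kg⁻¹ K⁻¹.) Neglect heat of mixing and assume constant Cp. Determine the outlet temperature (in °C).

No heat crosses the boundary, so H_out = H_in.
T_out = Σ ṁᵢCp,ᵢTᵢ / Σ ṁᵢCp,ᵢ
      = 151730 / 13025 = 11.649 °C

T_out = 11.6 °C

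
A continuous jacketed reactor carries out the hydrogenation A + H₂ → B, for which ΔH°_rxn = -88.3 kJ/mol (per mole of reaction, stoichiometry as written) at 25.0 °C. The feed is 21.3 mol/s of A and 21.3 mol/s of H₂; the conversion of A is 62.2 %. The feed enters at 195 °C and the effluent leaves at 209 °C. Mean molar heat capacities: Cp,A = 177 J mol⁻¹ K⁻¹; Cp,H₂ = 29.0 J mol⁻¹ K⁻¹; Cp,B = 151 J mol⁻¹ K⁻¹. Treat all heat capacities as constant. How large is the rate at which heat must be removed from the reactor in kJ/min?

Extent of reaction ξ = 0.622 × 21.3 = 13.249 mol/s
Reaction term: ξ·ΔH°_rxn = 13.249 × -88.3 = -1169.9 kJ/s
Sensible, feed 195→25 °C: -745.93 kJ/s
Outlet flows (mol/s): A 8.0514, H₂ 8.0514, B 13.249
Sensible, products 25→209 °C: 673.28 kJ/s
Q = ΔH = -1242.5 kJ/s = -1242.5 kW
Heat removed = 74550 kJ/min

Q_out = 74500 kJ/min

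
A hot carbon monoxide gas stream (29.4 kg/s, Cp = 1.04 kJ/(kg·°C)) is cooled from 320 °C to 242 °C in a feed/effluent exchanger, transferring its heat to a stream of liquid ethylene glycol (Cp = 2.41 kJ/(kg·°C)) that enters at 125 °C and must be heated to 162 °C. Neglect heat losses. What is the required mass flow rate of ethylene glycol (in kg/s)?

ṁ_c = 26.7 kg/s

Heat released by hot stream: Q = 29.4 × 1.04 × (320 − 242) = 2384.9 kJ/s
Energy balance on cold side (adiabatic exchanger): Q = ṁ_c·Cp_c·(T_c,out − T_c,in)
ṁ_c = 2384.9 / [2.41 × (162 − 125)] = 26.746 kg/s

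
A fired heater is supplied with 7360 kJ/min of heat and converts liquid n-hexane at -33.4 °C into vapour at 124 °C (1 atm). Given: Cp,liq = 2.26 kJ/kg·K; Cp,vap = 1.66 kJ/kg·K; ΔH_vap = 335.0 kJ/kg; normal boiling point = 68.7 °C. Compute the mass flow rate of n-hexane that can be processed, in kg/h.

Δh = 2.26×(68.7−-33.4) + 335.0 + 1.66×(124−68.7) = 657.54 kJ/kg
Q = 7360 kJ/min = 122.67 kJ/s = 441600 kJ/h
ṁ = Q/Δh = 441600 / 657.54 = 671.59 kg/h

ṁ = 672 kg/h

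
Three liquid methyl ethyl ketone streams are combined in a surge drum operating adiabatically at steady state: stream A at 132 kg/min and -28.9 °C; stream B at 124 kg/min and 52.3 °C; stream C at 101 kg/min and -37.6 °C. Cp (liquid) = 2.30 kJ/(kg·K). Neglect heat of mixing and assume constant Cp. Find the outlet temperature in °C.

No heat crosses the boundary, so H_out = H_in.
Σ ṁᵢCp,ᵢTᵢ = 132×2.30×-28.9 + 124×2.30×52.3 + 101×2.30×-37.6 = -2592.6
Σ ṁᵢCp,ᵢ = 132×2.30 + 124×2.30 + 101×2.30 = 821.1
T_out = -2592.6 / 821.1 = -3.1574 °C

T_out = -3.16 °C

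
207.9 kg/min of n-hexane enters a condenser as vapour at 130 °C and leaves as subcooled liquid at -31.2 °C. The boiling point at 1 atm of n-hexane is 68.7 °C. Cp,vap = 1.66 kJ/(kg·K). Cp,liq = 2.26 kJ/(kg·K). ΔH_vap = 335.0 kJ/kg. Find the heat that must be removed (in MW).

vapour 130→68.7 °C: -101.76 kJ/kg
condensation at 68.7 °C: -335 kJ/kg
liquid 68.7→-31.2 °C: -225.77 kJ/kg
Δh = -101.76 + -335 + -225.77 = -662.53 kJ/kg
Q = ṁ·Δh = 207.9 kg/min × -662.53 kJ/kg = -137740 kJ/min
|Q| = 2295.7 kW = 2.2957 MW

Q_c = 2.30 MW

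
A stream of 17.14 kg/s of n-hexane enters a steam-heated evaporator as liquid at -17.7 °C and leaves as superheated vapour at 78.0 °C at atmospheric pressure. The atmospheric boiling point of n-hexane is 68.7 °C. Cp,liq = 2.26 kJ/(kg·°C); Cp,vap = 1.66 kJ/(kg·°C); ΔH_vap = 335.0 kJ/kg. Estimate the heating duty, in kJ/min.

liquid -17.7→68.7 °C: 195.26 kJ/kg
vaporisation at 68.7 °C: 335 kJ/kg
vapour 68.7→78.0 °C: 15.438 kJ/kg
Δh = 195.26 + 335 + 15.438 = 545.7 kJ/kg
Q = ṁ·Δh = 17.14 kg/s × 545.7 kJ/kg = 9353.3 kJ/s
|Q| = 9353.3 kW = 561200 kJ/min

Q = 561000 kJ/min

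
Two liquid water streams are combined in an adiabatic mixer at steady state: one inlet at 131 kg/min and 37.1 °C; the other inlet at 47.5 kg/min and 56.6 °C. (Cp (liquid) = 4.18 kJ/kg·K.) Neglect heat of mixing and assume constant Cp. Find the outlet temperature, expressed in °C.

Adiabatic, steady state ⇒ Σ ṁᵢCp,ᵢ(T_out − Tᵢ) = 0
T_out = Σ ṁᵢCp,ᵢTᵢ / Σ ṁᵢCp,ᵢ
      = 31553 / 746.13 = 42.289 °C

T_out = 42.3 °C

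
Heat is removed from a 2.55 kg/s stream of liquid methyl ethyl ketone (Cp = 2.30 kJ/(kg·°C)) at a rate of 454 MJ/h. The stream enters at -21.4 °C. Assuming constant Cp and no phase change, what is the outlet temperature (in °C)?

T_out = -42.9 °C

Q = 454 MJ/h = 126.11 kJ/s
ΔT = Q/(ṁ·Cp) = 126.11/(2.55×2.30) = 21.502 K
T_out = -21.4 − 21.502 = -42.902 °C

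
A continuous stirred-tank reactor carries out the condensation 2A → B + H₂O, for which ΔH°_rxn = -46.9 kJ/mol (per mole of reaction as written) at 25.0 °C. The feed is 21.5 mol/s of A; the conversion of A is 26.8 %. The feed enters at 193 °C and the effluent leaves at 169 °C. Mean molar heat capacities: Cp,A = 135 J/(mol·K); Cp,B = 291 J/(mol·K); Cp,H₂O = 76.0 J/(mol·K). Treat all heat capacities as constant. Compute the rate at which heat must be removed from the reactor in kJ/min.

Q_out = 9870 kJ/min

Extent of reaction ξ = 0.268 × 21.5 / 2 = 2.881 mol/s
Reaction term: ξ·ΔH°_rxn = 2.881 × -46.9 = -135.12 kJ/s
Sensible, feed 193→25 °C: -487.62 kJ/s
Outlet flows (mol/s): A 15.738, B 2.881, H₂O 2.881
Sensible, products 25→169 °C: 458.2 kJ/s
Q = ΔH = -164.54 kJ/s = -164.54 kW
Heat removed = 9872.2 kJ/min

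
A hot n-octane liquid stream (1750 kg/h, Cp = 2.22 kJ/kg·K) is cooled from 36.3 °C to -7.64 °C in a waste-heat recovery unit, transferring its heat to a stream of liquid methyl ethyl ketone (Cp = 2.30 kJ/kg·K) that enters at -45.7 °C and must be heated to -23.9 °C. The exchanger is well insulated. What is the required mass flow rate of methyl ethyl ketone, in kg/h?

ṁ_c = 3400 kg/h

Heat released by hot stream: Q = 1750 × 2.22 × (36.3 − -7.64) = 170710 kJ/h
Energy balance on cold side (adiabatic exchanger): Q = ṁ_c·Cp_c·(T_c,out − T_c,in)
ṁ_c = 170710 / [2.30 × (-23.9 − -45.7)] = 3404.6 kg/h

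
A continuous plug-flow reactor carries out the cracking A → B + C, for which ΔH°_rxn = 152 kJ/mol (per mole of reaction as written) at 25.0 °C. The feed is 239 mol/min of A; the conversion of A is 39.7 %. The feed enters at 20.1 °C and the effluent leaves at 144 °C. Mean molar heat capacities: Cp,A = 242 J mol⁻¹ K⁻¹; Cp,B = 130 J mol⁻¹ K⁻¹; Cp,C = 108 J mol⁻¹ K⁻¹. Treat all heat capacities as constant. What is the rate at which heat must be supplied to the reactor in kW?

Extent of reaction ξ = 0.397 × 239 = 94.883 mol/min
Reaction term: ξ·ΔH°_rxn = 94.883 × 152 = 14422 kJ/min
Sensible, feed 20.1→25 °C: 283.41 kJ/min
Outlet flows (mol/min): A 144.12, B 94.883, C 94.883
Sensible, products 25→144 °C: 6837.6 kJ/min
Q = ΔH = 21543 kJ/min = 359.05 kW
Heat supplied = 359.05 kW

Q_in = 359 kW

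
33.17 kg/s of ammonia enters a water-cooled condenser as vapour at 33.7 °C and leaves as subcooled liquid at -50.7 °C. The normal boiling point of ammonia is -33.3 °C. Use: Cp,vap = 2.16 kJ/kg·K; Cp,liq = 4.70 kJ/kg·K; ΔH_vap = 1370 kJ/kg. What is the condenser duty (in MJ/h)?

vapour 33.7→-33.3 °C: -144.72 kJ/kg
condensation at -33.3 °C: -1370 kJ/kg
liquid -33.3→-50.7 °C: -81.78 kJ/kg
Δh = -144.72 + -1370 + -81.78 = -1596.5 kJ/kg
Q = ṁ·Δh = 33.17 kg/s × -1596.5 kJ/kg = -52956 kJ/s
|Q| = 52956 kW = 190640 MJ/h

Q_c = 191000 MJ/h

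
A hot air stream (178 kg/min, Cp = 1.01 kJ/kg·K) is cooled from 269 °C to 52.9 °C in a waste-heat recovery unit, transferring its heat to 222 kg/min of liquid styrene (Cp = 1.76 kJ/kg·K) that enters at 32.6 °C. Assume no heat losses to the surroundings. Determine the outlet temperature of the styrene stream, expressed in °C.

T_c,out = 132 °C

Heat released by hot stream: Q = 178 × 1.01 × (269 − 52.9) = 38850 kJ/min
Energy balance on cold side (adiabatic exchanger): Q = ṁ_c·Cp_c·(T_c,out − T_c,in)
T_c,out = 32.6 + 38850/(222 × 1.76) = 132.03 °C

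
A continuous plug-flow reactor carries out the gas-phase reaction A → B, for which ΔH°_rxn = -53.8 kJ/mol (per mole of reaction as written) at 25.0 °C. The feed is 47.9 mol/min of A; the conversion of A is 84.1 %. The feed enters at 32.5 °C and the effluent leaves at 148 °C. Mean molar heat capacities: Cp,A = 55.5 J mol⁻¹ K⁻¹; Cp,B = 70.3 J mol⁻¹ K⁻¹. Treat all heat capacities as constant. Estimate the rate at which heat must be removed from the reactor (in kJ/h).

Q_out = 107000 kJ/h

Extent of reaction ξ = 0.841 × 47.9 = 40.284 mol/min
Reaction term: ξ·ΔH°_rxn = 40.284 × -53.8 = -2167.3 kJ/min
Sensible, feed 32.5→25 °C: -19.938 kJ/min
Outlet flows (mol/min): A 7.6161, B 40.284
Sensible, products 25→148 °C: 400.32 kJ/min
Q = ΔH = -1786.9 kJ/min = -29.782 kW
Heat removed = 107210 kJ/h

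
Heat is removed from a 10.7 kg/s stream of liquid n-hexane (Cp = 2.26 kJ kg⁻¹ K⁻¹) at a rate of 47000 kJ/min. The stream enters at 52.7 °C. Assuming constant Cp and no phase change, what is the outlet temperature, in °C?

Q = 47000 kJ/min = 783.33 kJ/s
ΔT = Q/(ṁ·Cp) = 783.33/(10.7×2.26) = 32.393 K
T_out = 52.7 − 32.393 = 20.307 °C

T_out = 20.3 °C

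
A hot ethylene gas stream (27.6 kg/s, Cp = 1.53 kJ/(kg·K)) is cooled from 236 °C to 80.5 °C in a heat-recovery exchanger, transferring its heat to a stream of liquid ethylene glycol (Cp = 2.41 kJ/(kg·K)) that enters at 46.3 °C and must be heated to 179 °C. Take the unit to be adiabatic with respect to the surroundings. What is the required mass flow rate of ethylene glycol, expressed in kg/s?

ṁ_c = 20.5 kg/s

Heat released by hot stream: Q = 27.6 × 1.53 × (236 − 80.5) = 6566.5 kJ/s
Energy balance on cold side (adiabatic exchanger): Q = ṁ_c·Cp_c·(T_c,out − T_c,in)
ṁ_c = 6566.5 / [2.41 × (179 − 46.3)] = 20.533 kg/s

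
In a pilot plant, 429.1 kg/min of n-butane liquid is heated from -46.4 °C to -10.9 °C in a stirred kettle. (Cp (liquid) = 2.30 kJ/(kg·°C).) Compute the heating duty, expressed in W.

Q = ṁ·Cp·ΔT = 429.1 × 2.30 × (-10.9 − -46.4) = 35036 kJ/min
Converting: 35036 / 60 s = 583.93 kW
Heating duty = 583930 W

Q = 584000 W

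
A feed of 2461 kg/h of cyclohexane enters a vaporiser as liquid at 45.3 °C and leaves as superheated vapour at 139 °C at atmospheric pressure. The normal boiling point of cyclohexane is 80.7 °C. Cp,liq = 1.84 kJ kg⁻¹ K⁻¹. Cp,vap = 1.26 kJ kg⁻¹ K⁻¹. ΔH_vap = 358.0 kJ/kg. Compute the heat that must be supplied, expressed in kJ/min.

Q = 20400 kJ/min

liquid 45.3→80.7 °C: 65.136 kJ/kg
vaporisation at 80.7 °C: 358 kJ/kg
vapour 80.7→139 °C: 73.458 kJ/kg
Δh = 65.136 + 358 + 73.458 = 496.59 kJ/kg
Q = ṁ·Δh = 2461 kg/h × 496.59 kJ/kg = 1.2221e+06 kJ/h
|Q| = 339.48 kW = 20369 kJ/min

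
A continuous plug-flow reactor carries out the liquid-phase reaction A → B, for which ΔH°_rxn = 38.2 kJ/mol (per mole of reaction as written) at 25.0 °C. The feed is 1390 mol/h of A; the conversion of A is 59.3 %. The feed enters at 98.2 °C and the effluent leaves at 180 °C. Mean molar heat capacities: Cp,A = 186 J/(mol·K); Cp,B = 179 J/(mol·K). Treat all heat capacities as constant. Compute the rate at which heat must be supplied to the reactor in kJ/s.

Extent of reaction ξ = 0.593 × 1390 = 824.27 mol/h
Reaction term: ξ·ΔH°_rxn = 824.27 × 38.2 = 31487 kJ/h
Sensible, feed 98.2→25 °C: -18925 kJ/h
Outlet flows (mol/h): A 565.73, B 824.27
Sensible, products 25→180 °C: 39179 kJ/h
Q = ΔH = 51741 kJ/h = 14.373 kW
Heat supplied = 14.373 kJ/s

Q_in = 14.4 kJ/s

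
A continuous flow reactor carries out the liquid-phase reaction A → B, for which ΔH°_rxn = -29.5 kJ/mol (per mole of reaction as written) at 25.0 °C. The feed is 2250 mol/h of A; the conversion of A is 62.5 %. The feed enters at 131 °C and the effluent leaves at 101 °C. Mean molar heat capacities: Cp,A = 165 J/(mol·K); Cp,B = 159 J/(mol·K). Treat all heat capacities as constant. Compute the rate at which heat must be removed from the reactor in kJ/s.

Extent of reaction ξ = 0.625 × 2250 = 1406.2 mol/h
Reaction term: ξ·ΔH°_rxn = 1406.2 × -29.5 = -41484 kJ/h
Sensible, feed 131→25 °C: -39352 kJ/h
Outlet flows (mol/h): A 843.75, B 1406.2
Sensible, products 25→101 °C: 27574 kJ/h
Q = ΔH = -53263 kJ/h = -14.795 kW
Heat removed = 14.795 kJ/s

Q_out = 14.8 kJ/s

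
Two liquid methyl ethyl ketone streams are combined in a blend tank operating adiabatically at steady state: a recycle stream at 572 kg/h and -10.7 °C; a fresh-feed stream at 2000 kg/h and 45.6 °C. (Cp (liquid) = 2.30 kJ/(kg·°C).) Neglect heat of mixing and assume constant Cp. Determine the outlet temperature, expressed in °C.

T_out = 33.1 °C

No heat crosses the boundary, so H_out = H_in.
T_out = Σ ṁᵢCp,ᵢTᵢ / Σ ṁᵢCp,ᵢ
      = 195680 / 5915.6 = 33.079 °C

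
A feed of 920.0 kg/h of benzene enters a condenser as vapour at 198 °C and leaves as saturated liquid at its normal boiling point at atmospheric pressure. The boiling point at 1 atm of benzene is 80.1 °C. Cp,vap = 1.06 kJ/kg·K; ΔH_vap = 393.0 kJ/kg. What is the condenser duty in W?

Q_c = 132000 W

vapour 198→80.1 °C: -124.97 kJ/kg
condensation at 80.1 °C: -393 kJ/kg
Δh = -124.97 + -393 = -517.97 kJ/kg
Q = ṁ·Δh = 920.0 kg/h × -517.97 kJ/kg = -476540 kJ/h
|Q| = 132.37 kW = 132370 W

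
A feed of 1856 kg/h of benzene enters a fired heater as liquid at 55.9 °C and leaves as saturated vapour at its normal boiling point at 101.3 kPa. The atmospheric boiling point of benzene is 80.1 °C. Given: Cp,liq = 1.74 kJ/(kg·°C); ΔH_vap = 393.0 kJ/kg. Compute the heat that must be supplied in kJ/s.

liquid 55.9→80.1 °C: 42.108 kJ/kg
vaporisation at 80.1 °C: 393 kJ/kg
Δh = 42.108 + 393 = 435.11 kJ/kg
Q = ṁ·Δh = 1856 kg/h × 435.11 kJ/kg = 807560 kJ/h
|Q| = 224.32 kW

Q = 224 kJ/s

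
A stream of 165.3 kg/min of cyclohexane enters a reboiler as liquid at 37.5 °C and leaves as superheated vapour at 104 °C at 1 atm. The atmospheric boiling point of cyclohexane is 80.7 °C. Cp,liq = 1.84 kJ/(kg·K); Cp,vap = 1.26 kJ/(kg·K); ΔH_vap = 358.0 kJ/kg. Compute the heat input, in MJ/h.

liquid 37.5→80.7 °C: 79.488 kJ/kg
vaporisation at 80.7 °C: 358 kJ/kg
vapour 80.7→104 °C: 29.358 kJ/kg
Δh = 79.488 + 358 + 29.358 = 466.85 kJ/kg
Q = ṁ·Δh = 165.3 kg/min × 466.85 kJ/kg = 77170 kJ/min
|Q| = 1286.2 kW = 4630.2 MJ/h

Q = 4630 MJ/h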